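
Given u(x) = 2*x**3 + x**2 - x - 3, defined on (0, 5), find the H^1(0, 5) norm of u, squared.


||u||_{H^1}^2 = 1074925/14

The H^1 norm (squared) on an interval (0, L) is
  ||u||_{H^1}^2 = ∫_0^L u(x)^2 dx + ∫_0^L u'(x)^2 dx.
Compute u'(x) = 6*x**2 + 2*x - 1.
Then u(x)^2 = 4*x**6 + 4*x**5 - 3*x**4 - 14*x**3 - 5*x**2 + 6*x + 9 and u'(x)^2 = 36*x**4 + 24*x**3 - 8*x**2 - 4*x + 1.
Integrate each monomial from 0 to 5 using ∫_0^5 c·x^n dx = c·5^(n+1)/(n+1):
  ∫_0^5 u(x)^2 dx = ∫_0^5 (4*x^6 + 4*x^5 - 3*x^4 - 14*x^3 - 5*x^2 + 6*x + 9) dx. Term by term:
    ∫_0^5 4*x^6 dx = 312500/7;  ∫_0^5 4*x^5 dx = 31250/3;  ∫_0^5 -3*x^4 dx = -1875;
    ∫_0^5 -14*x^3 dx = -4375/2;  ∫_0^5 -5*x^2 dx = -625/3;  ∫_0^5 6*x dx = 75;
    ∫_0^5 9 dx = 45.
  Sum: 312500/7 + 31250/3 − 1875 − 4375/2 − 625/3 + 75 + 45 = 2138165/42.
  ∫_0^5 u'(x)^2 dx = ∫_0^5 (36*x^4 + 24*x^3 - 8*x^2 - 4*x + 1) dx. Term by term:
    ∫_0^5 36*x^4 dx = 22500;  ∫_0^5 24*x^3 dx = 3750;  ∫_0^5 -8*x^2 dx = -1000/3;
    ∫_0^5 -4*x dx = -50;  ∫_0^5 1 dx = 5.
  Sum: 22500 + 3750 − 1000/3 − 50 + 5 = 77615/3.
Adding: ||u||_{H^1}^2 = 2138165/42 + 77615/3 = 1074925/14.


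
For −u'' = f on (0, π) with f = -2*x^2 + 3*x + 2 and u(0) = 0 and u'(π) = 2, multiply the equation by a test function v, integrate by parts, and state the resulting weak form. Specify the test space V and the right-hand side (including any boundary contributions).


V = {v ∈ H^1(0, π) : v(0) = 0} (test functions vanish at x = 0 where u is specified); weak form: ∫_0^π u'v' dx = ∫_0^π (-2*x^2 + 3*x + 2) v dx + 2·v(π) for all v ∈ V.

Multiply both sides by a test function v and integrate from 0 to π:
  ∫_0^π −u''(x) v(x) dx = ∫_0^π f(x) v(x) dx.
Integrate the LHS by parts once:
  ∫_0^π −u'' v dx = −[u'(x) v(x)]_0^π + ∫_0^π u'(x) v'(x) dx.
Thus ∫_0^π u'(x) v'(x) dx = ∫_0^π f(x) v(x) dx + [u'(x) v(x)]_0^π.
Choose V so that boundary terms are either known or forced to vanish.
Mixed BC: u(0) = 0 (Dirichlet) and u'(π) = 2 (Neumann). Define V = {v ∈ H^1(0, π) : v(0) = 0}. Then [u' v]_0^π = u'(π)·v(π) − u'(0)·0 = 2·v(π).
Weak formulation: find u (satisfying any essential BC) such that ∫_0^π u'(x) v'(x) dx = ∫_0^π f v dx + 2·v(π) for all v ∈ V (Dirichlet at 0 absorbed into V; Neumann datum at x = π contributes the boundary term).
Substituting f(x) = -2*x^2 + 3*x + 2, the right-hand side is ∫_0^π (-2*x^2 + 3*x + 2) v dx + 2·v(π).


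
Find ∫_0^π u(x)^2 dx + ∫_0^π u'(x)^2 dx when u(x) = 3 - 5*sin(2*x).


||u||_{H^1(0,π)}^2 = 143*π/2

u'(x) = -10*cos(2*x).
Expand u² and (u')² and integrate term by term on (0, π), using: for integers n ≥ 1, ∫_0^π sin²(nx) dx = ∫_0^π cos²(nx) dx = π/2; for n ≠ n', ∫_0^π sin(nx)sin(n'x) dx = ∫_0^π cos(nx)cos(n'x) dx = 0; and by product-to-sum, ∫_0^π sin(nx)cos(n'x) dx = ½∫_0^π [sin((n+n')x) + sin((n−n')x)] dx, which is 0 when n+n' is even and 2n/(n²−n'²) when n+n' is odd (it need not vanish on (0, π)). For the constant mode: ∫_0^π 1 dx = π, ∫_0^π cos(nx) dx = 0, ∫_0^π sin(nx) dx = (1−(−1)^n)/n.
  u² squared terms: (3)²·∫1 dx = 9·π = 9*π;  (-5)²·∫sin(2x)² dx = 25·π/2 = 25*π/2.
  u² cross terms: 2·(3)·(-5)·∫1·sin(2x) dx = -30·(0) = 0.
  So ∫_0^π u² dx = 9*π + 25*π/2 + 0 = 43*π/2.
  (u')² squared terms: (-10)²·∫cos(2x)² dx = 100·π/2 = 50*π.
  So ∫_0^π (u')² dx = 50*π.
||u||_{H^1}^2 = (43*π/2) + (50*π) = 143*π/2.


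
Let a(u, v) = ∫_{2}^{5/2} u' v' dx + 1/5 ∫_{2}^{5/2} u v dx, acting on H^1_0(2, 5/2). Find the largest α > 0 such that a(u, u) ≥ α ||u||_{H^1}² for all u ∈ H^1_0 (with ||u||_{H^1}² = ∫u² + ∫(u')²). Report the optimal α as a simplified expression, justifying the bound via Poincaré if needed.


α = (1 + 20*π^2)/(5*(1 + 4*π^2))

Coercivity of a(·,·) on H^1_0(2, 5/2) means a(u, u) ≥ α ||u||_{H^1}² for every u ∈ H^1_0.
The interval has length L = 1/2, and Poincaré/coercivity depend only on L. Here a(u, u) = ∫(u')² + (1/5)·∫u².
Here 0 < c = 1/5 < 1. The condition a(u,u) ≥ α||u||_{H^1}² reads (1−α)∫(u')² ≥ (α−c)∫u². Any admissible α is ≤ 1 (rapidly oscillating u have ∫u²/∫(u')² → 0), and α = 1 would force 0 ≥ (1−c)∫u², impossible since c < 1; so 1−α > 0. By the sharp Poincaré inequality on H^1_0 of an interval of length L, ∫(u')² ≥ (π/L)²∫u² with equality for the first sine mode sin(π(x−x₀)/L) (x₀ the left endpoint), so the inequality holds for all u iff (1−α)(π/L)² ≥ α − c, i.e. α ≤ ((π/L)² + c)/((π/L)² + 1) = (1 + c(L/π)²)/(1 + (L/π)²). With (π/L)² = 4*π^2 and c = 1/5, the largest admissible constant is α = ((π/L)² + c)/((π/L)² + 1).
Simplifying, α = (1 + 20*π^2)/(5*(1 + 4*π^2)).


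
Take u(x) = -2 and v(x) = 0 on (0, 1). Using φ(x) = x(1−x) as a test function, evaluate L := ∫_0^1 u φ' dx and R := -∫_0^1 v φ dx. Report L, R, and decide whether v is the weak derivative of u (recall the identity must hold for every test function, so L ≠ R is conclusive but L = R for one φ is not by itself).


LHS = 0, RHS = 0. Yes, v = u' weakly.

u(x) = -2, classical derivative u'(x) = 0.
φ(x) = x(1−x), so φ'(x) = 1 - 2*x.
Note φ(0) = φ(1) = 0, so the boundary term u·φ vanishes.
LHS = ∫_0^1 u(x) φ'(x) dx = ∫_0^1 (4*x - 2) dx. Term by term:
  ∫_0^1 4*x dx = 2;  ∫_0^1 -2 dx = -2.
Sum: 2 − 2 = 0.
So LHS = 0.
∫_0^1 v(x) φ(x) dx = ∫_0^1 (0) dx. Term by term:
  ∫_0^1 0 dx = 0.
So RHS = -∫_0^1 v(x) φ(x) dx = 0.
LHS = RHS, so the identity holds for this test φ.
Moreover u is smooth here and v(x) = u'(x) = 0 pointwise, so the identity holds for every test function. Hence v is the weak derivative of u.


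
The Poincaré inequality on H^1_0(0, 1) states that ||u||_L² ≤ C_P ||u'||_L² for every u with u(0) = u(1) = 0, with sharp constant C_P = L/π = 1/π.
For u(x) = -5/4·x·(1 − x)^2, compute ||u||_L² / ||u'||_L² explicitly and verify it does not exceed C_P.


||u||_L² / ||u'||_L² = sqrt(14)/14 < C_P = 1/π.

u(x) = -5/4·x·(1 − x)^2, so u'(x) = -15*x^2/4 + 5*x - 5/4.
u(x) = -5/4·x·(1 − x)^2 vanishes at x = 0 and x = 1, so u ∈ H^1_0(0, 1). Differentiate via the product rule and integrate the resulting polynomials term by term.
  ∫_0^1 u² dx = ∫_0^1 (25*x^6/16 - 25*x^5/4 + 75*x^4/8 - 25*x^3/4 + 25*x^2/16) dx. Term by term:
    ∫_0^1 25*x^6/16 dx = 25/112;  ∫_0^1 -25*x^5/4 dx = -25/24;  ∫_0^1 75*x^4/8 dx = 15/8;
    ∫_0^1 -25*x^3/4 dx = -25/16;  ∫_0^1 25*x^2/16 dx = 25/48.
  Sum: 25/112 − 25/24 + 15/8 − 25/16 + 25/48 = 5/336.
  ∫_0^1 (u')² dx = ∫_0^1 (225*x^4/16 - 75*x^3/2 + 275*x^2/8 - 25*x/2 + 25/16) dx. Term by term:
    ∫_0^1 225*x^4/16 dx = 45/16;  ∫_0^1 -75*x^3/2 dx = -75/8;  ∫_0^1 275*x^2/8 dx = 275/24;
    ∫_0^1 -25*x/2 dx = -25/4;  ∫_0^1 25/16 dx = 25/16.
  Sum: 45/16 − 75/8 + 275/24 − 25/4 + 25/16 = 5/24.
∫_0^1 u² dx = 5/336, so ||u||_L² = sqrt(105)/84.
∫_0^1 (u')² dx = 5/24, so ||u'||_L² = sqrt(30)/12.
Ratio ||u||_L² / ||u'||_L² = sqrt(14)/14.
Sharp Poincaré constant on H^1_0(0, 1) is C_P = L/π = 1/π, achieved by sin(π·x).
A polynomial bump cannot attain the sharp Poincaré constant (only the first sine eigenfunction does), so the ratio is strictly less than C_P, consistent with ||u||_L² ≤ C_P ||u'||_L².


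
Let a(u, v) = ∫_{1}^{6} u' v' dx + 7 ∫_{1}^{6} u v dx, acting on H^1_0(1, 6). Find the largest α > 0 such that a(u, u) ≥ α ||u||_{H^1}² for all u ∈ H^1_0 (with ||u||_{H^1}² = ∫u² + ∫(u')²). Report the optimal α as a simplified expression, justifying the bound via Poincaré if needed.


α = 1

Coercivity of a(·,·) on H^1_0(1, 6) means a(u, u) ≥ α ||u||_{H^1}² for every u ∈ H^1_0.
The interval has length L = 5, and Poincaré/coercivity depend only on L. Here a(u, u) = ∫(u')² + (7)·∫u².
Here c = 7 ≥ 1, so a(u,u) = ∫(u')² + c∫u² ≥ ∫(u')² + ∫u² = ||u||_{H^1}², i.e. α = 1 works. No larger α is possible: a(u,u) ≥ α||u||_{H^1}² means (1−α)∫(u')² ≥ (α−c)∫u², and for the modes u_n = sin(nπ(x−x₀)/L) (x₀ the left endpoint) one has ∫u_n²/∫(u_n')² = (L/(nπ))² → 0, so a(u_n,u_n)/||u_n||_{H^1}² → 1. Hence the optimal constant is α = 1.
Therefore α = 1.


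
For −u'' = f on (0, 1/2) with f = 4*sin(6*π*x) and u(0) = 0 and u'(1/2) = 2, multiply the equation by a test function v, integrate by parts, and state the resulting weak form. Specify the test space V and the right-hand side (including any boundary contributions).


V = {v ∈ H^1(0, 1/2) : v(0) = 0} (test functions vanish at x = 0 where u is specified); weak form: ∫_0^1/2 u'v' dx = ∫_0^1/2 (4*sin(6*π*x)) v dx + 2·v(1/2) for all v ∈ V.

Multiply both sides by a test function v and integrate from 0 to 1/2:
  ∫_0^1/2 −u''(x) v(x) dx = ∫_0^1/2 f(x) v(x) dx.
Integrate the LHS by parts once:
  ∫_0^1/2 −u'' v dx = −[u'(x) v(x)]_0^1/2 + ∫_0^1/2 u'(x) v'(x) dx.
Thus ∫_0^1/2 u'(x) v'(x) dx = ∫_0^1/2 f(x) v(x) dx + [u'(x) v(x)]_0^1/2.
Choose V so that boundary terms are either known or forced to vanish.
Mixed BC: u(0) = 0 (Dirichlet) and u'(1/2) = 2 (Neumann). Define V = {v ∈ H^1(0, 1/2) : v(0) = 0}. Then [u' v]_0^1/2 = u'(1/2)·v(1/2) − u'(0)·0 = 2·v(1/2).
Weak formulation: find u (satisfying any essential BC) such that ∫_0^1/2 u'(x) v'(x) dx = ∫_0^1/2 f v dx + 2·v(1/2) for all v ∈ V (Dirichlet at 0 absorbed into V; Neumann datum at x = 1/2 contributes the boundary term).
Substituting f(x) = 4*sin(6*π*x), the right-hand side is ∫_0^1/2 (4*sin(6*π*x)) v dx + 2·v(1/2).


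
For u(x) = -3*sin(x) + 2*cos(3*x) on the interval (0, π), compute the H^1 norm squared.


||u||_{H^1(0,π)}^2 = 29*π

u'(x) = -6*sin(3*x) - 3*cos(x).
Expand u² and (u')² and integrate term by term on (0, π), using: for integers n ≥ 1, ∫_0^π sin²(nx) dx = ∫_0^π cos²(nx) dx = π/2; for n ≠ n', ∫_0^π sin(nx)sin(n'x) dx = ∫_0^π cos(nx)cos(n'x) dx = 0; and by product-to-sum, ∫_0^π sin(nx)cos(n'x) dx = ½∫_0^π [sin((n+n')x) + sin((n−n')x)] dx, which is 0 when n+n' is even and 2n/(n²−n'²) when n+n' is odd (it need not vanish on (0, π)).
  u² squared terms: (-3)²·∫sin(x)² dx = 9·π/2 = 9*π/2;  (2)²·∫cos(3x)² dx = 4·π/2 = 2*π.
  u² cross terms: 2·(-3)·(2)·∫sin(x)·cos(3x) dx = -12·(0) = 0.
  So ∫_0^π u² dx = 9*π/2 + 2*π + 0 = 13*π/2.
  (u')² squared terms: (-6)²·∫sin(3x)² dx = 36·π/2 = 18*π;  (-3)²·∫cos(x)² dx = 9·π/2 = 9*π/2.
  (u')² cross terms: 2·(-6)·(-3)·∫sin(3x)·cos(x) dx = 36·(0) = 0.
  So ∫_0^π (u')² dx = 18*π + 9*π/2 + 0 = 45*π/2.
||u||_{H^1}^2 = (13*π/2) + (45*π/2) = 29*π.


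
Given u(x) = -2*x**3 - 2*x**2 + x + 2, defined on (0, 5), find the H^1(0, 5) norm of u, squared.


||u||_{H^1}^2 = 1962475/21

The H^1 norm (squared) on an interval (0, L) is
  ||u||_{H^1}^2 = ∫_0^L u(x)^2 dx + ∫_0^L u'(x)^2 dx.
Compute u'(x) = -6*x**2 - 4*x + 1.
Then u(x)^2 = 4*x**6 + 8*x**5 - 12*x**3 - 7*x**2 + 4*x + 4 and u'(x)^2 = 36*x**4 + 48*x**3 + 4*x**2 - 8*x + 1.
Integrate each monomial from 0 to 5 using ∫_0^5 c·x^n dx = c·5^(n+1)/(n+1):
  ∫_0^5 u(x)^2 dx = ∫_0^5 (4*x^6 + 8*x^5 - 12*x^3 - 7*x^2 + 4*x + 4) dx. Term by term:
    ∫_0^5 4*x^6 dx = 312500/7;  ∫_0^5 8*x^5 dx = 62500/3;  ∫_0^5 -12*x^3 dx = -1875;
    ∫_0^5 -7*x^2 dx = -875/3;  ∫_0^5 4*x dx = 50;  ∫_0^5 4 dx = 20.
  Sum: 312500/7 + 62500/3 − 1875 − 875/3 + 50 + 20 = 1330970/21.
  ∫_0^5 u'(x)^2 dx = ∫_0^5 (36*x^4 + 48*x^3 + 4*x^2 - 8*x + 1) dx. Term by term:
    ∫_0^5 36*x^4 dx = 22500;  ∫_0^5 48*x^3 dx = 7500;  ∫_0^5 4*x^2 dx = 500/3;
    ∫_0^5 -8*x dx = -100;  ∫_0^5 1 dx = 5.
  Sum: 22500 + 7500 + 500/3 − 100 + 5 = 90215/3.
Adding: ||u||_{H^1}^2 = 1330970/21 + 90215/3 = 1962475/21.


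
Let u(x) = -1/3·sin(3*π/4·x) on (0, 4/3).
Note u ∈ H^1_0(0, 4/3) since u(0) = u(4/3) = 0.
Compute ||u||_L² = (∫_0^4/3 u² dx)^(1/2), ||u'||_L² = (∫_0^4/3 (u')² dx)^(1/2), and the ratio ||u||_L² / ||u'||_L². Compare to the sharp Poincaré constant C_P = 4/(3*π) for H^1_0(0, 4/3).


||u||_L² / ||u'||_L² = 4/(3*π) = C_P.

u(x) = -1/3·sin(3*π/4·x), so u'(x) = -π*cos(3*π*x/4)/4.
Writing u(x) = A·sin(kπx/L) with A = -1/3 and k = 1, use ∫_0^L sin²(kπx/L) dx = L/2 and ∫_0^L cos²(kπx/L) dx = L/2.
u² = 1/9·sin²(3*π/4·x) and (u')² = π^2/16·cos²(3*π/4·x), and each of sin², cos² integrates to L/2 = 2/3 over (0, 4/3).
∫_0^4/3 u² dx = 2/27, so ||u||_L² = sqrt(6)/9.
∫_0^4/3 (u')² dx = π^2/24, so ||u'||_L² = sqrt(6)*π/12.
Ratio ||u||_L² / ||u'||_L² = 4/(3*π).
Sharp Poincaré constant on H^1_0(0, 4/3) is C_P = L/π = 4/(3*π), achieved by sin(3*π/4·x).
This is the k = 1 eigenfunction (up to amplitude), so the ratio equals the sharp Poincaré constant exactly.


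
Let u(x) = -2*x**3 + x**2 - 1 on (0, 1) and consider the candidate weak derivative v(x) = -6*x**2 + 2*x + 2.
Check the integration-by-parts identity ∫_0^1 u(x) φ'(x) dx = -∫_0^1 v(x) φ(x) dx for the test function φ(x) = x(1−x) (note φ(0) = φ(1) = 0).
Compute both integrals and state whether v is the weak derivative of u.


LHS = 2/15, RHS = -1/5. No, v is not the weak derivative of u.

u(x) = -2*x**3 + x**2 - 1, classical derivative u'(x) = -6*x**2 + 2*x.
φ(x) = x(1−x), so φ'(x) = 1 - 2*x.
Note φ(0) = φ(1) = 0, so the boundary term u·φ vanishes.
LHS = ∫_0^1 u(x) φ'(x) dx = ∫_0^1 (4*x^4 - 4*x^3 + x^2 + 2*x - 1) dx. Term by term:
  ∫_0^1 4*x^4 dx = 4/5;  ∫_0^1 -4*x^3 dx = -1;  ∫_0^1 x^2 dx = 1/3;
  ∫_0^1 2*x dx = 1;  ∫_0^1 -1 dx = -1.
Sum: 4/5 − 1 + 1/3 + 1 − 1 = 2/15.
So LHS = 2/15.
∫_0^1 v(x) φ(x) dx = ∫_0^1 (6*x^4 - 8*x^3 + 2*x) dx. Term by term:
  ∫_0^1 6*x^4 dx = 6/5;  ∫_0^1 -8*x^3 dx = -2;  ∫_0^1 2*x dx = 1.
Sum: 6/5 − 2 + 1 = 1/5.
So RHS = -∫_0^1 v(x) φ(x) dx = -1/5.
LHS − RHS = 1/3 ≠ 0, so the identity fails.
(For a valid weak derivative the identity must hold for EVERY test function, in particular this one. The failure shows v is NOT the weak derivative of u.)
Correct weak derivative would be u'(x) = -6*x**2 + 2*x.


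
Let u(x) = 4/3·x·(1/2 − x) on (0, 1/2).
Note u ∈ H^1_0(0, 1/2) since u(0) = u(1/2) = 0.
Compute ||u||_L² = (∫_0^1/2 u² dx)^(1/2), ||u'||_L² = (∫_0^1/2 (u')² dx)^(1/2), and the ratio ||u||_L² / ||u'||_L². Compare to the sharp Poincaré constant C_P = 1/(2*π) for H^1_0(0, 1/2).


||u||_L² / ||u'||_L² = sqrt(10)/20 < C_P = 1/(2*π).

u(x) = 4/3·x·(1/2 − x), so u'(x) = 2/3 - 8*x/3.
u(x) = 4/3·x·(1/2 − x) vanishes at x = 0 and x = 1/2, so u ∈ H^1_0(0, 1/2). Differentiate via the product rule and integrate the resulting polynomials term by term.
  ∫_0^1/2 u² dx = ∫_0^1/2 (16*x^4/9 - 16*x^3/9 + 4*x^2/9) dx. Term by term:
    ∫_0^1/2 16*x^4/9 dx = 1/90;  ∫_0^1/2 -16*x^3/9 dx = -1/36;  ∫_0^1/2 4*x^2/9 dx = 1/54.
  Sum: 1/90 − 1/36 + 1/54 = 1/540.
  ∫_0^1/2 (u')² dx = ∫_0^1/2 (64*x^2/9 - 32*x/9 + 4/9) dx. Term by term:
    ∫_0^1/2 64*x^2/9 dx = 8/27;  ∫_0^1/2 -32*x/9 dx = -4/9;  ∫_0^1/2 4/9 dx = 2/9.
  Sum: 8/27 − 4/9 + 2/9 = 2/27.
∫_0^1/2 u² dx = 1/540, so ||u||_L² = sqrt(15)/90.
∫_0^1/2 (u')² dx = 2/27, so ||u'||_L² = sqrt(6)/9.
Ratio ||u||_L² / ||u'||_L² = sqrt(10)/20.
Sharp Poincaré constant on H^1_0(0, 1/2) is C_P = L/π = 1/(2*π), achieved by sin(2*π·x).
A polynomial bump cannot attain the sharp Poincaré constant (only the first sine eigenfunction does), so the ratio is strictly less than C_P, consistent with ||u||_L² ≤ C_P ||u'||_L².


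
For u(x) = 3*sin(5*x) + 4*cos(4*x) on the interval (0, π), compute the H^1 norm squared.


||u||_{H^1(0,π)}^2 = 1360/3 + 253*π

u'(x) = -16*sin(4*x) + 15*cos(5*x).
Expand u² and (u')² and integrate term by term on (0, π), using: for integers n ≥ 1, ∫_0^π sin²(nx) dx = ∫_0^π cos²(nx) dx = π/2; for n ≠ n', ∫_0^π sin(nx)sin(n'x) dx = ∫_0^π cos(nx)cos(n'x) dx = 0; and by product-to-sum, ∫_0^π sin(nx)cos(n'x) dx = ½∫_0^π [sin((n+n')x) + sin((n−n')x)] dx, which is 0 when n+n' is even and 2n/(n²−n'²) when n+n' is odd (it need not vanish on (0, π)).
  u² squared terms: (3)²·∫sin(5x)² dx = 9·π/2 = 9*π/2;  (4)²·∫cos(4x)² dx = 16·π/2 = 8*π.
  u² cross terms: 2·(3)·(4)·∫sin(5x)·cos(4x) dx = 24·(10/9) = 80/3.
  So ∫_0^π u² dx = 9*π/2 + 8*π + 80/3 = 80/3 + 25*π/2.
  (u')² squared terms: (-16)²·∫sin(4x)² dx = 256·π/2 = 128*π;  (15)²·∫cos(5x)² dx = 225·π/2 = 225*π/2.
  (u')² cross terms: 2·(-16)·(15)·∫sin(4x)·cos(5x) dx = -480·(-8/9) = 1280/3.
  So ∫_0^π (u')² dx = 128*π + 225*π/2 + 1280/3 = 1280/3 + 481*π/2.
||u||_{H^1}^2 = (80/3 + 25*π/2) + (1280/3 + 481*π/2) = 1360/3 + 253*π.


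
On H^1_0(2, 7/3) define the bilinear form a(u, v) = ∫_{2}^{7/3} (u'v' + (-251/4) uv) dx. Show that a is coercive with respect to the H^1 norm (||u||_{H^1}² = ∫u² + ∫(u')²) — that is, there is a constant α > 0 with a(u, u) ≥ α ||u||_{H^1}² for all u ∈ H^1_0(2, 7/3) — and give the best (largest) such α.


α = (-251 + 36*π^2)/(4*(1 + 9*π^2))

Coercivity of a(·,·) on H^1_0(2, 7/3) means a(u, u) ≥ α ||u||_{H^1}² for every u ∈ H^1_0.
The interval has length L = 1/3, and Poincaré/coercivity depend only on L. Here a(u, u) = ∫(u')² + (-251/4)·∫u².
Here c = -251/4 < 0 with |c| < (π/L)² = 9*π^2, so coercivity still holds. The condition a(u,u) ≥ α||u||_{H^1}² reads (1−α)∫(u')² ≥ (α−c)∫u². Any admissible α is ≤ 1 (rapidly oscillating u have ∫u²/∫(u')² → 0), and α = 1 would force 0 ≥ (1−c)∫u², impossible since c < 1; so 1−α > 0. By the sharp Poincaré inequality on H^1_0 of an interval of length L, ∫(u')² ≥ (π/L)²∫u² with equality for the first sine mode sin(π(x−x₀)/L) (x₀ the left endpoint), so the inequality holds for all u iff (1−α)(π/L)² ≥ α − c, i.e. α ≤ ((π/L)² + c)/((π/L)² + 1) = (1 + c(L/π)²)/(1 + (L/π)²). (Direct route, valid since c ≤ 0: Poincaré gives c∫u² ≥ c(L/π)²∫(u')², so a(u,u) ≥ (1 + c(L/π)²)∫(u')², while ||u||_{H^1}² ≤ (1 + (L/π)²)∫(u')²; dividing yields the same α.) With (π/L)² = 9*π^2 and c = -251/4, the largest admissible constant is α = ((π/L)² + c)/((π/L)² + 1).
Simplifying, α = (-251 + 36*π^2)/(4*(1 + 9*π^2)).


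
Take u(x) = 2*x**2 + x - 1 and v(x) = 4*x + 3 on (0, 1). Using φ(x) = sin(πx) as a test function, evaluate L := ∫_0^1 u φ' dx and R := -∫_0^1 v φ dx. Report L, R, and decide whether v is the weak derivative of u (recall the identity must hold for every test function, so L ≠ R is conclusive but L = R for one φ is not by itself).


LHS = -6/π, RHS = -10/π. No, v is not the weak derivative of u.

u(x) = 2*x**2 + x - 1, classical derivative u'(x) = 4*x + 1.
φ(x) = sin(πx), so φ'(x) = π*cos(π*x).
Note φ(0) = φ(1) = 0, so the boundary term u·φ vanishes.
LHS = ∫_0^1 u(x) φ'(x) dx = ∫_0^1 (2*π*x^2*cos(π*x) + π*x*cos(π*x) - π*cos(π*x)) dx. Term by term:
  ∫_0^1 -π*cos(π*x) dx = 0;  ∫_0^1 π*x*cos(π*x) dx = -2/π;  ∫_0^1 2*π*x^2*cos(π*x) dx = -4/π.
Sum: 0 − 2/π − 4/π = -6/π.
So LHS = -6/π.
∫_0^1 v(x) φ(x) dx = ∫_0^1 (4*x*sin(π*x) + 3*sin(π*x)) dx. Term by term:
  ∫_0^1 3*sin(π*x) dx = 6/π;  ∫_0^1 4*x*sin(π*x) dx = 4/π.
Sum: 6/π + 4/π = 10/π.
So RHS = -∫_0^1 v(x) φ(x) dx = -10/π.
LHS − RHS = 4/π ≠ 0, so the identity fails.
(For a valid weak derivative the identity must hold for EVERY test function, in particular this one. The failure shows v is NOT the weak derivative of u.)
Correct weak derivative would be u'(x) = 4*x + 1.


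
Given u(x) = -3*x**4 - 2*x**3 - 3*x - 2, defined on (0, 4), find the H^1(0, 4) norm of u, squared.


||u||_{H^1}^2 = 5851724/7

The H^1 norm (squared) on an interval (0, L) is
  ||u||_{H^1}^2 = ∫_0^L u(x)^2 dx + ∫_0^L u'(x)^2 dx.
Compute u'(x) = -12*x**3 - 6*x**2 - 3.
Then u(x)^2 = 9*x**8 + 12*x**7 + 4*x**6 + 18*x**5 + 24*x**4 + 8*x**3 + 9*x**2 + 12*x + 4 and u'(x)^2 = 144*x**6 + 144*x**5 + 36*x**4 + 72*x**3 + 36*x**2 + 9.
Integrate each monomial from 0 to 4 using ∫_0^4 c·x^n dx = c·4^(n+1)/(n+1):
  ∫_0^4 u(x)^2 dx = ∫_0^4 (9*x^8 + 12*x^7 + 4*x^6 + 18*x^5 + 24*x^4 + 8*x^3 + 9*x^2 + 12*x + 4) dx. Term by term:
    ∫_0^4 9*x^8 dx = 262144;  ∫_0^4 12*x^7 dx = 98304;  ∫_0^4 4*x^6 dx = 65536/7;
    ∫_0^4 18*x^5 dx = 12288;  ∫_0^4 24*x^4 dx = 24576/5;  ∫_0^4 8*x^3 dx = 512;
    ∫_0^4 9*x^2 dx = 192;  ∫_0^4 12*x dx = 96;  ∫_0^4 4 dx = 16.
  Sum: 262144 + 98304 + 65536/7 + 12288 + 24576/5 + 512 + 192 + 96 + 16 = 13574032/35.
  ∫_0^4 u'(x)^2 dx = ∫_0^4 (144*x^6 + 144*x^5 + 36*x^4 + 72*x^3 + 36*x^2 + 9) dx. Term by term:
    ∫_0^4 144*x^6 dx = 2359296/7;  ∫_0^4 144*x^5 dx = 98304;  ∫_0^4 36*x^4 dx = 36864/5;
    ∫_0^4 72*x^3 dx = 4608;  ∫_0^4 36*x^2 dx = 768;  ∫_0^4 9 dx = 36.
  Sum: 2359296/7 + 98304 + 36864/5 + 4608 + 768 + 36 = 15684588/35.
Adding: ||u||_{H^1}^2 = 13574032/35 + 15684588/35 = 5851724/7.


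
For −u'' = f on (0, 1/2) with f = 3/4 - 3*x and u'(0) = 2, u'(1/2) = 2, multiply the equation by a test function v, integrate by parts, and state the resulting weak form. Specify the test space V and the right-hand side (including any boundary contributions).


V = H^1(0, 1/2) (v unrestricted at boundary; u is determined up to an additive constant); weak form: ∫_0^1/2 u'v' dx = ∫_0^1/2 (3/4 - 3*x) v dx + 2·v(1/2) − 2·v(0) for all v ∈ V.

Multiply both sides by a test function v and integrate from 0 to 1/2:
  ∫_0^1/2 −u''(x) v(x) dx = ∫_0^1/2 f(x) v(x) dx.
Integrate the LHS by parts once:
  ∫_0^1/2 −u'' v dx = −[u'(x) v(x)]_0^1/2 + ∫_0^1/2 u'(x) v'(x) dx.
Thus ∫_0^1/2 u'(x) v'(x) dx = ∫_0^1/2 f(x) v(x) dx + [u'(x) v(x)]_0^1/2.
Choose V so that boundary terms are either known or forced to vanish.
u has inhomogeneous Neumann u'(0) = 2, u'(1/2) = 2. [u' v]_0^1/2 = (2)·v(1/2) − (2)·v(0) = 2·v(1/2) − 2·v(0). Take V = H^1(0, 1/2); boundary term becomes part of RHS.
Weak formulation: find u (satisfying any essential BC) such that ∫_0^1/2 u'(x) v'(x) dx = ∫_0^1/2 f v dx + 2·v(1/2) − 2·v(0) for all v ∈ V (Neumann data are natural BCs: they enter the RHS as boundary terms).
Substituting f(x) = 3/4 - 3*x, the right-hand side is ∫_0^1/2 (3/4 - 3*x) v dx + 2·v(1/2) − 2·v(0).
Compatibility check (pure Neumann): taking v ≡ 1 ∈ V gives 0 = ∫_0^1/2 f dx + (2) − (2), i.e. ∫_0^1/2 f dx must equal u'(0) − u'(1/2) = 0. Indeed ∫_0^1/2 (3/4 - 3*x) dx = 0, so the data are compatible. The solution is then unique only up to an additive constant (fix it e.g. by requiring ∫_0^1/2 u dx = 0).


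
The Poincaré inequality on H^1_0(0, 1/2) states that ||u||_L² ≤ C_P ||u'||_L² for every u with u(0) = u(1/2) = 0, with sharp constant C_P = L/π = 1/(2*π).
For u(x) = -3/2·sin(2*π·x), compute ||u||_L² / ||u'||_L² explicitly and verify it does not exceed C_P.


||u||_L² / ||u'||_L² = 1/(2*π) = C_P.

u(x) = -3/2·sin(2*π·x), so u'(x) = -3*π*cos(2*π*x).
Writing u(x) = A·sin(kπx/L) with A = -3/2 and k = 1, use ∫_0^L sin²(kπx/L) dx = L/2 and ∫_0^L cos²(kπx/L) dx = L/2.
u² = 9/4·sin²(2*π·x) and (u')² = 9*π^2·cos²(2*π·x), and each of sin², cos² integrates to L/2 = 1/4 over (0, 1/2).
∫_0^1/2 u² dx = 9/16, so ||u||_L² = 3/4.
∫_0^1/2 (u')² dx = 9*π^2/4, so ||u'||_L² = 3*π/2.
Ratio ||u||_L² / ||u'||_L² = 1/(2*π).
Sharp Poincaré constant on H^1_0(0, 1/2) is C_P = L/π = 1/(2*π), achieved by sin(2*π·x).
This is the k = 1 eigenfunction (up to amplitude), so the ratio equals the sharp Poincaré constant exactly.


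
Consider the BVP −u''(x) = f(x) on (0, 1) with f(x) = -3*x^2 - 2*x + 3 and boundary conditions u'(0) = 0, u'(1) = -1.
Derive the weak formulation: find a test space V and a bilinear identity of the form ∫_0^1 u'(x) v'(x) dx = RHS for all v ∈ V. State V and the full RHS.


V = H^1(0, 1) (v unrestricted at boundary; u is determined up to an additive constant); weak form: ∫_0^1 u'v' dx = ∫_0^1 (-3*x^2 - 2*x + 3) v dx − v(1) for all v ∈ V.

Multiply both sides by a test function v and integrate from 0 to 1:
  ∫_0^1 −u''(x) v(x) dx = ∫_0^1 f(x) v(x) dx.
Integrate the LHS by parts once:
  ∫_0^1 −u'' v dx = −[u'(x) v(x)]_0^1 + ∫_0^1 u'(x) v'(x) dx.
Thus ∫_0^1 u'(x) v'(x) dx = ∫_0^1 f(x) v(x) dx + [u'(x) v(x)]_0^1.
Choose V so that boundary terms are either known or forced to vanish.
u has inhomogeneous Neumann u'(0) = 0, u'(1) = -1. [u' v]_0^1 = (-1)·v(1) − (0)·v(0) = − v(1). Take V = H^1(0, 1); boundary term becomes part of RHS.
Weak formulation: find u (satisfying any essential BC) such that ∫_0^1 u'(x) v'(x) dx = ∫_0^1 f v dx − v(1) for all v ∈ V (Neumann data are natural BCs: they enter the RHS as boundary terms).
Substituting f(x) = -3*x^2 - 2*x + 3, the right-hand side is ∫_0^1 (-3*x^2 - 2*x + 3) v dx − v(1).
Compatibility check (pure Neumann): taking v ≡ 1 ∈ V gives 0 = ∫_0^1 f dx + (-1) − (0), i.e. ∫_0^1 f dx must equal u'(0) − u'(1) = 1. Indeed ∫_0^1 (-3*x^2 - 2*x + 3) dx = 1, so the data are compatible. The solution is then unique only up to an additive constant (fix it e.g. by requiring ∫_0^1 u dx = 0).


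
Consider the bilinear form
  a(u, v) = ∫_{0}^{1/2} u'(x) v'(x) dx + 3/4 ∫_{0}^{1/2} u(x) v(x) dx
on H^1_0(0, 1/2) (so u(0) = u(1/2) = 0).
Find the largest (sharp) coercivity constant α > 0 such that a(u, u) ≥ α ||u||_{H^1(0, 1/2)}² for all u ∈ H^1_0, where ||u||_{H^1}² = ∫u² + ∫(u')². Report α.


α = (3 + 16*π^2)/(4*(1 + 4*π^2))

Coercivity of a(·,·) on H^1_0(0, 1/2) means a(u, u) ≥ α ||u||_{H^1}² for every u ∈ H^1_0.
The interval has length L = 1/2, and Poincaré/coercivity depend only on L. Here a(u, u) = ∫(u')² + (3/4)·∫u².
Here 0 < c = 3/4 < 1. The condition a(u,u) ≥ α||u||_{H^1}² reads (1−α)∫(u')² ≥ (α−c)∫u². Any admissible α is ≤ 1 (rapidly oscillating u have ∫u²/∫(u')² → 0), and α = 1 would force 0 ≥ (1−c)∫u², impossible since c < 1; so 1−α > 0. By the sharp Poincaré inequality on H^1_0 of an interval of length L, ∫(u')² ≥ (π/L)²∫u² with equality for the first sine mode sin(π(x−x₀)/L) (x₀ the left endpoint), so the inequality holds for all u iff (1−α)(π/L)² ≥ α − c, i.e. α ≤ ((π/L)² + c)/((π/L)² + 1) = (1 + c(L/π)²)/(1 + (L/π)²). With (π/L)² = 4*π^2 and c = 3/4, the largest admissible constant is α = ((π/L)² + c)/((π/L)² + 1).
Simplifying, α = (3 + 16*π^2)/(4*(1 + 4*π^2)).


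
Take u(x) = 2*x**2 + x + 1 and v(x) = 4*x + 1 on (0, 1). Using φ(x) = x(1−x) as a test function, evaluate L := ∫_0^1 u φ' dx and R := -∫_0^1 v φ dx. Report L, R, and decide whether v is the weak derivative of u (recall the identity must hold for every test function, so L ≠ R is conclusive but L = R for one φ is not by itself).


LHS = -1/2, RHS = -1/2. Yes, v = u' weakly.

u(x) = 2*x**2 + x + 1, classical derivative u'(x) = 4*x + 1.
φ(x) = x(1−x), so φ'(x) = 1 - 2*x.
Note φ(0) = φ(1) = 0, so the boundary term u·φ vanishes.
LHS = ∫_0^1 u(x) φ'(x) dx = ∫_0^1 (-4*x^3 - x + 1) dx. Term by term:
  ∫_0^1 -4*x^3 dx = -1;  ∫_0^1 -x dx = -1/2;  ∫_0^1 1 dx = 1.
Sum: -1 − 1/2 + 1 = -1/2.
So LHS = -1/2.
∫_0^1 v(x) φ(x) dx = ∫_0^1 (-4*x^3 + 3*x^2 + x) dx. Term by term:
  ∫_0^1 -4*x^3 dx = -1;  ∫_0^1 3*x^2 dx = 1;  ∫_0^1 x dx = 1/2.
Sum: -1 + 1 + 1/2 = 1/2.
So RHS = -∫_0^1 v(x) φ(x) dx = -1/2.
LHS = RHS, so the identity holds for this test φ.
Moreover u is smooth here and v(x) = u'(x) = 4*x + 1 pointwise, so the identity holds for every test function. Hence v is the weak derivative of u.


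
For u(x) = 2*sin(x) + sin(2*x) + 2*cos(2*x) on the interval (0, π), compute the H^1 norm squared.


||u||_{H^1(0,π)}^2 = -80/3 + 33*π/2

u'(x) = -4*sin(2*x) + 2*cos(x) + 2*cos(2*x).
Expand u² and (u')² and integrate term by term on (0, π), using: for integers n ≥ 1, ∫_0^π sin²(nx) dx = ∫_0^π cos²(nx) dx = π/2; for n ≠ n', ∫_0^π sin(nx)sin(n'x) dx = ∫_0^π cos(nx)cos(n'x) dx = 0; and by product-to-sum, ∫_0^π sin(nx)cos(n'x) dx = ½∫_0^π [sin((n+n')x) + sin((n−n')x)] dx, which is 0 when n+n' is even and 2n/(n²−n'²) when n+n' is odd (it need not vanish on (0, π)).
  u² squared terms: (2)²·∫cos(2x)² dx = 4·π/2 = 2*π;  (2)²·∫sin(x)² dx = 4·π/2 = 2*π;  (1)²·∫sin(2x)² dx = 1·π/2 = π/2.
  u² cross terms: 2·(2)·(2)·∫cos(2x)·sin(x) dx = 8·(-2/3) = -16/3;  2·(2)·(1)·∫cos(2x)·sin(2x) dx = 4·(0) = 0;  2·(2)·(1)·∫sin(x)·sin(2x) dx = 4·(0) = 0.
  So ∫_0^π u² dx = 2*π + 2*π + π/2 − 16/3 + 0 + 0 = -16/3 + 9*π/2.
  (u')² squared terms: (-4)²·∫sin(2x)² dx = 16·π/2 = 8*π;  (2)²·∫cos(x)² dx = 4·π/2 = 2*π;  (2)²·∫cos(2x)² dx = 4·π/2 = 2*π.
  (u')² cross terms: 2·(-4)·(2)·∫sin(2x)·cos(x) dx = -16·(4/3) = -64/3;  2·(-4)·(2)·∫sin(2x)·cos(2x) dx = -16·(0) = 0;  2·(2)·(2)·∫cos(x)·cos(2x) dx = 8·(0) = 0.
  So ∫_0^π (u')² dx = 8*π + 2*π + 2*π − 64/3 + 0 + 0 = -64/3 + 12*π.
||u||_{H^1}^2 = (-16/3 + 9*π/2) + (-64/3 + 12*π) = -80/3 + 33*π/2.


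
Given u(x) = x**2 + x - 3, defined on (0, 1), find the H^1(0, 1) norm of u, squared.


||u||_{H^1}^2 = 281/30

The H^1 norm (squared) on an interval (0, L) is
  ||u||_{H^1}^2 = ∫_0^L u(x)^2 dx + ∫_0^L u'(x)^2 dx.
Compute u'(x) = 2*x + 1.
Then u(x)^2 = x**4 + 2*x**3 - 5*x**2 - 6*x + 9 and u'(x)^2 = 4*x**2 + 4*x + 1.
Integrate each monomial from 0 to 1 using ∫_0^1 c·x^n dx = c·1^(n+1)/(n+1):
  ∫_0^1 u(x)^2 dx = ∫_0^1 (x^4 + 2*x^3 - 5*x^2 - 6*x + 9) dx. Term by term:
    ∫_0^1 x^4 dx = 1/5;  ∫_0^1 2*x^3 dx = 1/2;  ∫_0^1 -5*x^2 dx = -5/3;
    ∫_0^1 -6*x dx = -3;  ∫_0^1 9 dx = 9.
  Sum: 1/5 + 1/2 − 5/3 − 3 + 9 = 151/30.
  ∫_0^1 u'(x)^2 dx = ∫_0^1 (4*x^2 + 4*x + 1) dx. Term by term:
    ∫_0^1 4*x^2 dx = 4/3;  ∫_0^1 4*x dx = 2;  ∫_0^1 1 dx = 1.
  Sum: 4/3 + 2 + 1 = 13/3.
Adding: ||u||_{H^1}^2 = 151/30 + 13/3 = 281/30.


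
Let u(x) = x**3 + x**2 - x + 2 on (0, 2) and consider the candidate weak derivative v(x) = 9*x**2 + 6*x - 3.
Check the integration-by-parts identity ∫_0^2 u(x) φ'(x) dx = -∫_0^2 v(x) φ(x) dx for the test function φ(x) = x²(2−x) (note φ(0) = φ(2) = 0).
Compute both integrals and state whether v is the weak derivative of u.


LHS = -124/15, RHS = -124/5. No, v is not the weak derivative of u.

u(x) = x**3 + x**2 - x + 2, classical derivative u'(x) = 3*x**2 + 2*x - 1.
φ(x) = x²(2−x), so φ'(x) = x*(4 - 3*x).
Note φ(0) = φ(2) = 0, so the boundary term u·φ vanishes.
LHS = ∫_0^2 u(x) φ'(x) dx = ∫_0^2 (-3*x^5 + x^4 + 7*x^3 - 10*x^2 + 8*x) dx. Term by term:
  ∫_0^2 -3*x^5 dx = -32;  ∫_0^2 x^4 dx = 32/5;  ∫_0^2 7*x^3 dx = 28;
  ∫_0^2 -10*x^2 dx = -80/3;  ∫_0^2 8*x dx = 16.
Sum: -32 + 32/5 + 28 − 80/3 + 16 = -124/15.
So LHS = -124/15.
∫_0^2 v(x) φ(x) dx = ∫_0^2 (-9*x^5 + 12*x^4 + 15*x^3 - 6*x^2) dx. Term by term:
  ∫_0^2 -9*x^5 dx = -96;  ∫_0^2 12*x^4 dx = 384/5;  ∫_0^2 15*x^3 dx = 60;
  ∫_0^2 -6*x^2 dx = -16.
Sum: -96 + 384/5 + 60 − 16 = 124/5.
So RHS = -∫_0^2 v(x) φ(x) dx = -124/5.
LHS − RHS = 248/15 ≠ 0, so the identity fails.
(For a valid weak derivative the identity must hold for EVERY test function, in particular this one. The failure shows v is NOT the weak derivative of u.)
Correct weak derivative would be u'(x) = 3*x**2 + 2*x - 1.


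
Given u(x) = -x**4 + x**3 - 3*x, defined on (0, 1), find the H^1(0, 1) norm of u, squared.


||u||_{H^1}^2 = 14981/1260

The H^1 norm (squared) on an interval (0, L) is
  ||u||_{H^1}^2 = ∫_0^L u(x)^2 dx + ∫_0^L u'(x)^2 dx.
Compute u'(x) = -4*x**3 + 3*x**2 - 3.
Then u(x)^2 = x**8 - 2*x**7 + x**6 + 6*x**5 - 6*x**4 + 9*x**2 and u'(x)^2 = 16*x**6 - 24*x**5 + 9*x**4 + 24*x**3 - 18*x**2 + 9.
Integrate each monomial from 0 to 1 using ∫_0^1 c·x^n dx = c·1^(n+1)/(n+1):
  ∫_0^1 u(x)^2 dx = ∫_0^1 (x^8 - 2*x^7 + x^6 + 6*x^5 - 6*x^4 + 9*x^2) dx. Term by term:
    ∫_0^1 x^8 dx = 1/9;  ∫_0^1 -2*x^7 dx = -1/4;  ∫_0^1 x^6 dx = 1/7;
    ∫_0^1 6*x^5 dx = 1;  ∫_0^1 -6*x^4 dx = -6/5;  ∫_0^1 9*x^2 dx = 3.
  Sum: 1/9 − 1/4 + 1/7 + 1 − 6/5 + 3 = 3533/1260.
  ∫_0^1 u'(x)^2 dx = ∫_0^1 (16*x^6 - 24*x^5 + 9*x^4 + 24*x^3 - 18*x^2 + 9) dx. Term by term:
    ∫_0^1 16*x^6 dx = 16/7;  ∫_0^1 -24*x^5 dx = -4;  ∫_0^1 9*x^4 dx = 9/5;
    ∫_0^1 24*x^3 dx = 6;  ∫_0^1 -18*x^2 dx = -6;  ∫_0^1 9 dx = 9.
  Sum: 16/7 − 4 + 9/5 + 6 − 6 + 9 = 318/35.
Adding: ||u||_{H^1}^2 = 3533/1260 + 318/35 = 14981/1260.


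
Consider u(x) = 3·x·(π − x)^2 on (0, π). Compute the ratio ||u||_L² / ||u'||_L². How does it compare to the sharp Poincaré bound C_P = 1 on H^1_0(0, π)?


||u||_L² / ||u'||_L² = sqrt(14)*π/14 < C_P = 1.

u(x) = 3·x·(π − x)^2, so u'(x) = 3*(x - π)*(3*x - π).
u(x) = 3·x·(π − x)^2 vanishes at x = 0 and x = π, so u ∈ H^1_0(0, π). Differentiate via the product rule and integrate the resulting polynomials term by term.
  ∫_0^π u² dx = ∫_0^π (9*x^6 - 36*π*x^5 + 54*π^2*x^4 - 36*π^3*x^3 + 9*π^4*x^2) dx. Term by term:
    ∫_0^π 9*x^6 dx = 9*π^7/7;  ∫_0^π -36*π*x^5 dx = -6*π^7;  ∫_0^π 54*π^2*x^4 dx = 54*π^7/5;
    ∫_0^π -36*π^3*x^3 dx = -9*π^7;  ∫_0^π 9*π^4*x^2 dx = 3*π^7.
  Sum: 9*π^7/7 − 6*π^7 + 54*π^7/5 − 9*π^7 + 3*π^7 = 3*π^7/35.
  ∫_0^π (u')² dx = ∫_0^π (81*x^4 - 216*π*x^3 + 198*π^2*x^2 - 72*π^3*x + 9*π^4) dx. Term by term:
    ∫_0^π 81*x^4 dx = 81*π^5/5;  ∫_0^π -216*π*x^3 dx = -54*π^5;  ∫_0^π 198*π^2*x^2 dx = 66*π^5;
    ∫_0^π -72*π^3*x dx = -36*π^5;  ∫_0^π 9*π^4 dx = 9*π^5.
  Sum: 81*π^5/5 − 54*π^5 + 66*π^5 − 36*π^5 + 9*π^5 = 6*π^5/5.
∫_0^π u² dx = 3*π^7/35, so ||u||_L² = sqrt(105)*π^(7/2)/35.
∫_0^π (u')² dx = 6*π^5/5, so ||u'||_L² = sqrt(30)*π^(5/2)/5.
Ratio ||u||_L² / ||u'||_L² = sqrt(14)*π/14.
Sharp Poincaré constant on H^1_0(0, π) is C_P = L/π = 1, achieved by sin(x).
A polynomial bump cannot attain the sharp Poincaré constant (only the first sine eigenfunction does), so the ratio is strictly less than C_P, consistent with ||u||_L² ≤ C_P ||u'||_L².


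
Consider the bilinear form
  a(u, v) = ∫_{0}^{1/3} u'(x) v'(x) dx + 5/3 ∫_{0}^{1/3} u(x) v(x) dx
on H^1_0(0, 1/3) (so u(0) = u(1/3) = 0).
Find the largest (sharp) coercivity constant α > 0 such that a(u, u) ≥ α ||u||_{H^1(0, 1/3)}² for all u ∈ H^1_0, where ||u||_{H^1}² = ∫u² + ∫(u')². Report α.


α = 1

Coercivity of a(·,·) on H^1_0(0, 1/3) means a(u, u) ≥ α ||u||_{H^1}² for every u ∈ H^1_0.
The interval has length L = 1/3, and Poincaré/coercivity depend only on L. Here a(u, u) = ∫(u')² + (5/3)·∫u².
Here c = 5/3 ≥ 1, so a(u,u) = ∫(u')² + c∫u² ≥ ∫(u')² + ∫u² = ||u||_{H^1}², i.e. α = 1 works. No larger α is possible: a(u,u) ≥ α||u||_{H^1}² means (1−α)∫(u')² ≥ (α−c)∫u², and for the modes u_n = sin(nπ(x−x₀)/L) (x₀ the left endpoint) one has ∫u_n²/∫(u_n')² = (L/(nπ))² → 0, so a(u_n,u_n)/||u_n||_{H^1}² → 1. Hence the optimal constant is α = 1.
Therefore α = 1.


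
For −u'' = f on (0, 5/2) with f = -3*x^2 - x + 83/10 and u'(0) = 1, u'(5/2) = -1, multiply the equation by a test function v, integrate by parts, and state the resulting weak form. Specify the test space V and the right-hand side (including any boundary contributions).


V = H^1(0, 5/2) (v unrestricted at boundary; u is determined up to an additive constant); weak form: ∫_0^5/2 u'v' dx = ∫_0^5/2 (-3*x^2 - x + 83/10) v dx − v(5/2) − v(0) for all v ∈ V.

Multiply both sides by a test function v and integrate from 0 to 5/2:
  ∫_0^5/2 −u''(x) v(x) dx = ∫_0^5/2 f(x) v(x) dx.
Integrate the LHS by parts once:
  ∫_0^5/2 −u'' v dx = −[u'(x) v(x)]_0^5/2 + ∫_0^5/2 u'(x) v'(x) dx.
Thus ∫_0^5/2 u'(x) v'(x) dx = ∫_0^5/2 f(x) v(x) dx + [u'(x) v(x)]_0^5/2.
Choose V so that boundary terms are either known or forced to vanish.
u has inhomogeneous Neumann u'(0) = 1, u'(5/2) = -1. [u' v]_0^5/2 = (-1)·v(5/2) − (1)·v(0) = − v(5/2) − v(0). Take V = H^1(0, 5/2); boundary term becomes part of RHS.
Weak formulation: find u (satisfying any essential BC) such that ∫_0^5/2 u'(x) v'(x) dx = ∫_0^5/2 f v dx − v(5/2) − v(0) for all v ∈ V (Neumann data are natural BCs: they enter the RHS as boundary terms).
Substituting f(x) = -3*x^2 - x + 83/10, the right-hand side is ∫_0^5/2 (-3*x^2 - x + 83/10) v dx − v(5/2) − v(0).
Compatibility check (pure Neumann): taking v ≡ 1 ∈ V gives 0 = ∫_0^5/2 f dx + (-1) − (1), i.e. ∫_0^5/2 f dx must equal u'(0) − u'(5/2) = 2. Indeed ∫_0^5/2 (-3*x^2 - x + 83/10) dx = 2, so the data are compatible. The solution is then unique only up to an additive constant (fix it e.g. by requiring ∫_0^5/2 u dx = 0).


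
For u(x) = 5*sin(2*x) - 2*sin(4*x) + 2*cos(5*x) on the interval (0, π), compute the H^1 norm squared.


||u||_{H^1(0,π)}^2 = 5408/63 + 297*π/2

u'(x) = -10*sin(5*x) + 10*cos(2*x) - 8*cos(4*x).
Expand u² and (u')² and integrate term by term on (0, π), using: for integers n ≥ 1, ∫_0^π sin²(nx) dx = ∫_0^π cos²(nx) dx = π/2; for n ≠ n', ∫_0^π sin(nx)sin(n'x) dx = ∫_0^π cos(nx)cos(n'x) dx = 0; and by product-to-sum, ∫_0^π sin(nx)cos(n'x) dx = ½∫_0^π [sin((n+n')x) + sin((n−n')x)] dx, which is 0 when n+n' is even and 2n/(n²−n'²) when n+n' is odd (it need not vanish on (0, π)).
  u² squared terms: (-2)²·∫sin(4x)² dx = 4·π/2 = 2*π;  (2)²·∫cos(5x)² dx = 4·π/2 = 2*π;  (5)²·∫sin(2x)² dx = 25·π/2 = 25*π/2.
  u² cross terms: 2·(-2)·(2)·∫sin(4x)·cos(5x) dx = -8·(-8/9) = 64/9;  2·(-2)·(5)·∫sin(4x)·sin(2x) dx = -20·(0) = 0;  2·(2)·(5)·∫cos(5x)·sin(2x) dx = 20·(-4/21) = -80/21.
  So ∫_0^π u² dx = 2*π + 2*π + 25*π/2 + 64/9 + 0 − 80/21 = 208/63 + 33*π/2.
  (u')² squared terms: (-10)²·∫sin(5x)² dx = 100·π/2 = 50*π;  (-8)²·∫cos(4x)² dx = 64·π/2 = 32*π;  (10)²·∫cos(2x)² dx = 100·π/2 = 50*π.
  (u')² cross terms: 2·(-10)·(-8)·∫sin(5x)·cos(4x) dx = 160·(10/9) = 1600/9;  2·(-10)·(10)·∫sin(5x)·cos(2x) dx = -200·(10/21) = -2000/21;  2·(-8)·(10)·∫cos(4x)·cos(2x) dx = -160·(0) = 0.
  So ∫_0^π (u')² dx = 50*π + 32*π + 50*π + 1600/9 − 2000/21 + 0 = 5200/63 + 132*π.
||u||_{H^1}^2 = (208/63 + 33*π/2) + (5200/63 + 132*π) = 5408/63 + 297*π/2.


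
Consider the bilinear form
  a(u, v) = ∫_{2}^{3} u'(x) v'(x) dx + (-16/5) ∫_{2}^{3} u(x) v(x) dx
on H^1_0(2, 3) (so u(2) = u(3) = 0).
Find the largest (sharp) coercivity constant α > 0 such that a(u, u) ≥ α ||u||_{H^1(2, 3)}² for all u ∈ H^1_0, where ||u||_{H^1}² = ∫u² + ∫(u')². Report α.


α = (-16/5 + π^2)/(1 + π^2)

Coercivity of a(·,·) on H^1_0(2, 3) means a(u, u) ≥ α ||u||_{H^1}² for every u ∈ H^1_0.
The interval has length L = 1, and Poincaré/coercivity depend only on L. Here a(u, u) = ∫(u')² + (-16/5)·∫u².
Here c = -16/5 < 0 with |c| < (π/L)² = π^2, so coercivity still holds. The condition a(u,u) ≥ α||u||_{H^1}² reads (1−α)∫(u')² ≥ (α−c)∫u². Any admissible α is ≤ 1 (rapidly oscillating u have ∫u²/∫(u')² → 0), and α = 1 would force 0 ≥ (1−c)∫u², impossible since c < 1; so 1−α > 0. By the sharp Poincaré inequality on H^1_0 of an interval of length L, ∫(u')² ≥ (π/L)²∫u² with equality for the first sine mode sin(π(x−x₀)/L) (x₀ the left endpoint), so the inequality holds for all u iff (1−α)(π/L)² ≥ α − c, i.e. α ≤ ((π/L)² + c)/((π/L)² + 1) = (1 + c(L/π)²)/(1 + (L/π)²). (Direct route, valid since c ≤ 0: Poincaré gives c∫u² ≥ c(L/π)²∫(u')², so a(u,u) ≥ (1 + c(L/π)²)∫(u')², while ||u||_{H^1}² ≤ (1 + (L/π)²)∫(u')²; dividing yields the same α.) With (π/L)² = π^2 and c = -16/5, the largest admissible constant is α = ((π/L)² + c)/((π/L)² + 1).
Simplifying, α = (-16/5 + π^2)/(1 + π^2).


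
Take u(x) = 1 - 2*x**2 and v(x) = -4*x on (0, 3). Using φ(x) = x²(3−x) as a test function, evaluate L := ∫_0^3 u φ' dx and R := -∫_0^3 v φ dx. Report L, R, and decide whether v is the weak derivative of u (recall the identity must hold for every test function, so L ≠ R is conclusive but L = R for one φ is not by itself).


LHS = 243/5, RHS = 243/5. Yes, v = u' weakly.

u(x) = 1 - 2*x**2, classical derivative u'(x) = -4*x.
φ(x) = x²(3−x), so φ'(x) = 3*x*(2 - x).
Note φ(0) = φ(3) = 0, so the boundary term u·φ vanishes.
LHS = ∫_0^3 u(x) φ'(x) dx = ∫_0^3 (6*x^4 - 12*x^3 - 3*x^2 + 6*x) dx. Term by term:
  ∫_0^3 6*x^4 dx = 1458/5;  ∫_0^3 -12*x^3 dx = -243;  ∫_0^3 -3*x^2 dx = -27;
  ∫_0^3 6*x dx = 27.
Sum: 1458/5 − 243 − 27 + 27 = 243/5.
So LHS = 243/5.
∫_0^3 v(x) φ(x) dx = ∫_0^3 (4*x^4 - 12*x^3) dx. Term by term:
  ∫_0^3 4*x^4 dx = 972/5;  ∫_0^3 -12*x^3 dx = -243.
Sum: 972/5 − 243 = -243/5.
So RHS = -∫_0^3 v(x) φ(x) dx = 243/5.
LHS = RHS, so the identity holds for this test φ.
Moreover u is smooth here and v(x) = u'(x) = -4*x pointwise, so the identity holds for every test function. Hence v is the weak derivative of u.
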